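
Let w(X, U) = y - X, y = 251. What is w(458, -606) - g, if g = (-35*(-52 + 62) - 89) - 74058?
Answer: 74290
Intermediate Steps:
w(X, U) = 251 - X
g = -74497 (g = (-35*10 - 89) - 74058 = (-350 - 89) - 74058 = -439 - 74058 = -74497)
w(458, -606) - g = (251 - 1*458) - 1*(-74497) = (251 - 458) + 74497 = -207 + 74497 = 74290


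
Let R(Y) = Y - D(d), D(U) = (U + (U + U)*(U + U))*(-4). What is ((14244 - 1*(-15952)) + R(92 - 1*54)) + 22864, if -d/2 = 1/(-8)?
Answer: 53100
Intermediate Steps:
d = ¼ (d = -2/(-8) = -2*(-1)/8 = -2*(-⅛) = ¼ ≈ 0.25000)
D(U) = -16*U² - 4*U (D(U) = (U + (2*U)*(2*U))*(-4) = (U + 4*U²)*(-4) = -16*U² - 4*U)
R(Y) = 2 + Y (R(Y) = Y - (-4)*(1 + 4*(¼))/4 = Y - (-4)*(1 + 1)/4 = Y - (-4)*2/4 = Y - 1*(-2) = Y + 2 = 2 + Y)
((14244 - 1*(-15952)) + R(92 - 1*54)) + 22864 = ((14244 - 1*(-15952)) + (2 + (92 - 1*54))) + 22864 = ((14244 + 15952) + (2 + (92 - 54))) + 22864 = (30196 + (2 + 38)) + 22864 = (30196 + 40) + 22864 = 30236 + 22864 = 53100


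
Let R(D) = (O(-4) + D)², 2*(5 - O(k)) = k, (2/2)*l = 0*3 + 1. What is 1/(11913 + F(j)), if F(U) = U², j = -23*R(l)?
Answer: 1/2178697 ≈ 4.5899e-7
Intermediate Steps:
l = 1 (l = 0*3 + 1 = 0 + 1 = 1)
O(k) = 5 - k/2
R(D) = (7 + D)² (R(D) = ((5 - ½*(-4)) + D)² = ((5 + 2) + D)² = (7 + D)²)
j = -1472 (j = -23*(7 + 1)² = -23*8² = -23*64 = -1472)
1/(11913 + F(j)) = 1/(11913 + (-1472)²) = 1/(11913 + 2166784) = 1/2178697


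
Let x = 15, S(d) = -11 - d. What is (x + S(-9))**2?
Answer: 169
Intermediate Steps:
(x + S(-9))**2 = (15 + (-11 - 1*(-9)))**2 = (15 + (-11 + 9))**2 = (15 - 2)**2 = 13**2 = 169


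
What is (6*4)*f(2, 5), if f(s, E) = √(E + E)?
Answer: 24*√10 ≈ 75.895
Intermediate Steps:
f(s, E) = √2*√E (f(s, E) = √(2*E) = √2*√E)
(6*4)*f(2, 5) = (6*4)*(√2*√5) = 24*√10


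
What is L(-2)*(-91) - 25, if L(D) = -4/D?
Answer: -207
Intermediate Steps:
L(-2)*(-91) - 25 = -4/(-2)*(-91) - 25 = -4*(-½)*(-91) - 25 = 2*(-91) - 25 = -182 - 25 = -207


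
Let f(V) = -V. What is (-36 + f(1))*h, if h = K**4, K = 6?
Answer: -47952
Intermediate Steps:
h = 1296 (h = 6**4 = 1296)
(-36 + f(1))*h = (-36 - 1*1)*1296 = (-36 - 1)*1296 = -37*1296 = -47952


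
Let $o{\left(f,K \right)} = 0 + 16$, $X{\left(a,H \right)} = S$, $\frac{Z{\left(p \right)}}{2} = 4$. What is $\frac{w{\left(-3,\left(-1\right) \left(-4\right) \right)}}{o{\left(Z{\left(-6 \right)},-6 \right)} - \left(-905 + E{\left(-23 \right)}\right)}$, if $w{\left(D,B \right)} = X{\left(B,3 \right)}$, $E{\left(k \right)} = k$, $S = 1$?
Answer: $\frac{1}{944} \approx 0.0010593$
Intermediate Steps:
$Z{\left(p \right)} = 8$ ($Z{\left(p \right)} = 2 \cdot 4 = 8$)
$X{\left(a,H \right)} = 1$
$o{\left(f,K \right)} = 16$
$w{\left(D,B \right)} = 1$
$\frac{w{\left(-3,\left(-1\right) \left(-4\right) \right)}}{o{\left(Z{\left(-6 \right)},-6 \right)} - \left(-905 + E{\left(-23 \right)}\right)} = 1 \frac{1}{16 + \left(905 - -23\right)} = 1 \frac{1}{16 + \left(905 + 23\right)} = 1 \frac{1}{16 + 928} = 1 \cdot \frac{1}{944} = \frac{1}{944}$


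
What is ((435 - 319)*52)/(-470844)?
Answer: -52/4059 ≈ -0.012811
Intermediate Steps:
((435 - 319)*52)/(-470844) = (116*52)*(-1/470844) = 6032*(-1/470844) = -52/4059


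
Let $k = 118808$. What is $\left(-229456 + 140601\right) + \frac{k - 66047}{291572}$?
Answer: $- \frac{25907577299}{291572} \approx -88855.0$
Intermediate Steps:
$\left(-229456 + 140601\right) + \frac{k - 66047}{291572} = \left(-229456 + 140601\right) + \frac{118808 - 66047}{291572} = -88855 + \left(118808 - 66047\right) \frac{1}{291572} = -88855 + 52761 \cdot \frac{1}{291572} = -88855 + \frac{52761}{291572} = - \frac{25907577299}{291572}$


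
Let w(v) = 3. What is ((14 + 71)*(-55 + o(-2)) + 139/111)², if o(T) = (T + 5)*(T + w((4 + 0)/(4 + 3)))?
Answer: 240571611361/12321 ≈ 1.9525e+7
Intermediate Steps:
o(T) = (3 + T)*(5 + T) (o(T) = (T + 5)*(T + 3) = (5 + T)*(3 + T) = (3 + T)*(5 + T))
((14 + 71)*(-55 + o(-2)) + 139/111)² = ((14 + 71)*(-55 + (15 + (-2)² + 8*(-2))) + 139/111)² = (85*(-55 + (15 + 4 - 16)) + 139*(1/111))² = (85*(-55 + 3) + 139/111)² = (85*(-52) + 139/111)² = (-4420 + 139/111)² = (-490481/111)² = 240571611361/12321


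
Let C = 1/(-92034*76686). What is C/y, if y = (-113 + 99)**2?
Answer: -1/1383312987504 ≈ -7.2290e-13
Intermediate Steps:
C = -1/7057719324 (C = -1/92034*1/76686 = -1/7057719324 ≈ -1.4169e-10)
y = 196 (y = (-14)**2 = 196)
C/y = -1/7057719324/196 = -1/7057719324*1/196 = -1/1383312987504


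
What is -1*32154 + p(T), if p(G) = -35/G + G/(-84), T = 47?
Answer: -126949141/3948 ≈ -32155.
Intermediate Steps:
p(G) = -35/G - G/84 (p(G) = -35/G + G*(-1/84) = -35/G - G/84)
-1*32154 + p(T) = -1*32154 + (-35/47 - 1/84*47) = -32154 + (-35*1/47 - 47/84) = -32154 + (-35/47 - 47/84) = -32154 - 5149/3948 = -126949141/3948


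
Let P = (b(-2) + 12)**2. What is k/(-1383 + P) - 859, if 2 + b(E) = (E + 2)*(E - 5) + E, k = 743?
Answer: -1133764/1319 ≈ -859.56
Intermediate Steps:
b(E) = -2 + E + (-5 + E)*(2 + E) (b(E) = -2 + ((E + 2)*(E - 5) + E) = -2 + ((2 + E)*(-5 + E) + E) = -2 + ((-5 + E)*(2 + E) + E) = -2 + (E + (-5 + E)*(2 + E)) = -2 + E + (-5 + E)*(2 + E))
P = 64 (P = ((-12 + (-2)**2 - 2*(-2)) + 12)**2 = ((-12 + 4 + 4) + 12)**2 = (-4 + 12)**2 = 8**2 = 64)
k/(-1383 + P) - 859 = 743/(-1383 + 64) - 859 = 743/(-1319) - 859 = -1/1319*743 - 859 = -743/1319 - 859 = -1133764/1319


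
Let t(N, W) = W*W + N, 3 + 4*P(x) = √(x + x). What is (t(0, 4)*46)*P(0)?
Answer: -552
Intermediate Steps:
P(x) = -¾ + √2*√x/4 (P(x) = -¾ + √(x + x)/4 = -¾ + √(2*x)/4 = -¾ + (√2*√x)/4 = -¾ + √2*√x/4)
t(N, W) = N + W² (t(N, W) = W² + N = N + W²)
(t(0, 4)*46)*P(0) = ((0 + 4²)*46)*(-¾ + √2*√0/4) = ((0 + 16)*46)*(-¾ + (¼)*√2*0) = (16*46)*(-¾ + 0) = 736*(-¾) = -552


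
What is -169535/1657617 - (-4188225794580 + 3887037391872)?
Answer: 499255016531457301/1657617 ≈ 3.0119e+11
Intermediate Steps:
-169535/1657617 - (-4188225794580 + 3887037391872) = -169535*1/1657617 - 4082748/(1/((-1060519 + 952064) + 34684)) = -169535/1657617 - 4082748/(1/(-108455 + 34684)) = -169535/1657617 - 4082748/(1/(-73771)) = -169535/1657617 - 4082748/(-1/73771) = -169535/1657617 - 4082748*(-73771) = -169535/1657617 + 301188402708 = 499255016531457301/1657617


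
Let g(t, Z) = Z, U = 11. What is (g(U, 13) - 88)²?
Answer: 5625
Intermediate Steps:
(g(U, 13) - 88)² = (13 - 88)² = (-75)² = 5625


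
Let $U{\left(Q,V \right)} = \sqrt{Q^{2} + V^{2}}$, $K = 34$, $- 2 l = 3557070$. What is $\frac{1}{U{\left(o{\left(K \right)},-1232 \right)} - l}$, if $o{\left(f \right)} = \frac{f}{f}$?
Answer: $\frac{355707}{632637045680} - \frac{\sqrt{60713}}{632637045680} \approx 5.6187 \cdot 10^{-7}$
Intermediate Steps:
$l = -1778535$ ($l = \left(- \frac{1}{2}\right) 3557070 = -1778535$)
$o{\left(f \right)} = 1$
$\frac{1}{U{\left(o{\left(K \right)},-1232 \right)} - l} = \frac{1}{\sqrt{1^{2} + \left(-1232\right)^{2}} - -1778535} = \frac{1}{\sqrt{1 + 1517824} + 1778535} = \frac{1}{\sqrt{1517825} + 1778535} = \frac{1}{5 \sqrt{60713} + 1778535} = \frac{1}{1778535 + 5 \sqrt{60713}}$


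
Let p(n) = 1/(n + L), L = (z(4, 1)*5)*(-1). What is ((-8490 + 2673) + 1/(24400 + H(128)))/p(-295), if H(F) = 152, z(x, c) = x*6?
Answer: 59269877945/24552 ≈ 2.4141e+6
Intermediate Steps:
z(x, c) = 6*x
L = -120 (L = ((6*4)*5)*(-1) = (24*5)*(-1) = 120*(-1) = -120)
p(n) = 1/(-120 + n) (p(n) = 1/(n - 120) = 1/(-120 + n))
((-8490 + 2673) + 1/(24400 + H(128)))/p(-295) = ((-8490 + 2673) + 1/(24400 + 152))/(1/(-120 - 295)) = (-5817 + 1/24552)/(1/(-415)) = (-5817 + 1/24552)/(-1/415) = -142818983/24552*(-415) = 59269877945/24552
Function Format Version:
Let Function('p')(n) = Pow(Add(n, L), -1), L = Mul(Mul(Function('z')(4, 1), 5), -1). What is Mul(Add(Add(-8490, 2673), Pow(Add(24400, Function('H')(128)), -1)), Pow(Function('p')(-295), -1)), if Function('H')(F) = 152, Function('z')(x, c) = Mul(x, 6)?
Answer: Rational(59269877945, 24552) ≈ 2.4141e+6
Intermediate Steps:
Function('z')(x, c) = Mul(6, x)
L = -120 (L = Mul(Mul(Mul(6, 4), 5), -1) = Mul(Mul(24, 5), -1) = Mul(120, -1) = -120)
Function('p')(n) = Pow(Add(-120, n), -1) (Function('p')(n) = Pow(Add(n, -120), -1) = Pow(Add(-120, n), -1))
Mul(Add(Add(-8490, 2673), Pow(Add(24400, Function('H')(128)), -1)), Pow(Function('p')(-295), -1)) = Mul(Add(Add(-8490, 2673), Pow(Add(24400, 152), -1)), Pow(Pow(Add(-120, -295), -1), -1)) = Mul(Add(-5817, Pow(24552, -1)), Pow(Pow(-415, -1), -1)) = Mul(Add(-5817, Rational(1, 24552)), Pow(Rational(-1, 415), -1)) = Mul(Rational(-142818983, 24552), -415) = Rational(59269877945, 24552)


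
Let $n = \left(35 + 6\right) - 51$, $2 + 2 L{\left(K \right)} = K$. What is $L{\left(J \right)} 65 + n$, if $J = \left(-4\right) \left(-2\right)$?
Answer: $185$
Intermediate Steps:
$J = 8$
$L{\left(K \right)} = -1 + \frac{K}{2}$
$n = -10$ ($n = 41 - 51 = -10$)
$L{\left(J \right)} 65 + n = \left(-1 + \frac{1}{2} \cdot 8\right) 65 - 10 = \left(-1 + 4\right) 65 - 10 = 3 \cdot 65 - 10 = 195 - 10 = 185$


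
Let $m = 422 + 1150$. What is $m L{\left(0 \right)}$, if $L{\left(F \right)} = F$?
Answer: $0$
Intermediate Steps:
$m = 1572$
$m L{\left(0 \right)} = 1572 \cdot 0 = 0$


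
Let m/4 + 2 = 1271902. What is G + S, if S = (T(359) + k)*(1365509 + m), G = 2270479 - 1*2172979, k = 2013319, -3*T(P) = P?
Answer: 38974184502682/3 ≈ 1.2991e+13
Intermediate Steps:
m = 5087600 (m = -8 + 4*1271902 = -8 + 5087608 = 5087600)
T(P) = -P/3
G = 97500 (G = 2270479 - 2172979 = 97500)
S = 38974184210182/3 (S = (-⅓*359 + 2013319)*(1365509 + 5087600) = (-359/3 + 2013319)*6453109 = (6039598/3)*6453109 = 38974184210182/3 ≈ 1.2991e+13)
G + S = 97500 + 38974184210182/3 = 38974184502682/3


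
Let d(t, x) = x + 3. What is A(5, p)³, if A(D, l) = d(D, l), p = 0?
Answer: 27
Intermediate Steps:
d(t, x) = 3 + x
A(D, l) = 3 + l
A(5, p)³ = (3 + 0)³ = 3³ = 27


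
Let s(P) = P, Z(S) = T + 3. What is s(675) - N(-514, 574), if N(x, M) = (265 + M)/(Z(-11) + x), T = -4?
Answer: 348464/515 ≈ 676.63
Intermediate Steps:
Z(S) = -1 (Z(S) = -4 + 3 = -1)
N(x, M) = (265 + M)/(-1 + x)
s(675) - N(-514, 574) = 675 - (265 + 574)/(-1 - 514) = 675 - 839/(-515) = 675 - (-1)*839/515 = 675 - 1*(-839/515) = 675 + 839/515 = 348464/515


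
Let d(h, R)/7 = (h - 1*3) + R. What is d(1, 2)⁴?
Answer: 0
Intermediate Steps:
d(h, R) = -21 + 7*R + 7*h (d(h, R) = 7*((h - 1*3) + R) = 7*((h - 3) + R) = 7*((-3 + h) + R) = 7*(-3 + R + h) = -21 + 7*R + 7*h)
d(1, 2)⁴ = (-21 + 7*2 + 7*1)⁴ = (-21 + 14 + 7)⁴ = 0⁴ = 0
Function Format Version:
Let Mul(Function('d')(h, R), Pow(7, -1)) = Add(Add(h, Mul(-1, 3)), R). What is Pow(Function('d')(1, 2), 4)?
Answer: 0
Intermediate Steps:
Function('d')(h, R) = Add(-21, Mul(7, R), Mul(7, h)) (Function('d')(h, R) = Mul(7, Add(Add(h, Mul(-1, 3)), R)) = Mul(7, Add(Add(h, -3), R)) = Mul(7, Add(Add(-3, h), R)) = Mul(7, Add(-3, R, h)) = Add(-21, Mul(7, R), Mul(7, h)))
Pow(Function('d')(1, 2), 4) = Pow(Add(-21, Mul(7, 2), Mul(7, 1)), 4) = Pow(Add(-21, 14, 7), 4) = Pow(0, 4) = 0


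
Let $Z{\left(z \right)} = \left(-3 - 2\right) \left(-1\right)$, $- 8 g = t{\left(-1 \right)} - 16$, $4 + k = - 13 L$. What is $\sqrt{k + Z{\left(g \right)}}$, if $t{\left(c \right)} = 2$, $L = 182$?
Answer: $i \sqrt{2365} \approx 48.631 i$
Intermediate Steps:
$k = -2370$ ($k = -4 - 2366 = -2370$)
$g = \frac{7}{4}$ ($g = - \frac{2 - 16}{8} = \left(- \frac{1}{8}\right) \left(-14\right) = \frac{7}{4} \approx 1.75$)
$Z{\left(z \right)} = 5$ ($Z{\left(z \right)} = \left(-5\right) \left(-1\right) = 5$)
$\sqrt{k + Z{\left(g \right)}} = \sqrt{-2370 + 5} = \sqrt{-2365} = i \sqrt{2365}$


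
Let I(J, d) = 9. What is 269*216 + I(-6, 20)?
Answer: 58113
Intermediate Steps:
269*216 + I(-6, 20) = 269*216 + 9 = 58104 + 9 = 58113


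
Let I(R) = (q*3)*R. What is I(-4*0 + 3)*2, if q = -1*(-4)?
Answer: 72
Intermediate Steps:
q = 4
I(R) = 12*R (I(R) = (4*3)*R = 12*R)
I(-4*0 + 3)*2 = (12*(-4*0 + 3))*2 = (12*(0 + 3))*2 = (12*3)*2 = 36*2 = 72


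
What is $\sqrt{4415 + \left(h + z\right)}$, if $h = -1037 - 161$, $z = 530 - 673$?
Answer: $\sqrt{3074} \approx 55.444$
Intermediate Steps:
$z = -143$ ($z = 530 - 673 = -143$)
$h = -1198$
$\sqrt{4415 + \left(h + z\right)} = \sqrt{4415 - 1341} = \sqrt{3074}$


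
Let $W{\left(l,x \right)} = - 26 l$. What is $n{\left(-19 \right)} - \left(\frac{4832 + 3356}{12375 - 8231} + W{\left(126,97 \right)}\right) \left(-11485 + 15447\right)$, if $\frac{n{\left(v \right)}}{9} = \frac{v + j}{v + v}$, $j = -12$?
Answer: $\frac{9119098738}{703} \approx 1.2972 \cdot 10^{7}$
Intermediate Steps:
$n{\left(v \right)} = \frac{9 \left(-12 + v\right)}{2 v}$ ($n{\left(v \right)} = 9 \frac{v - 12}{v + v} = 9 \frac{-12 + v}{2 v} = \frac{9 \left(-12 + v\right)}{2 v}$)
$n{\left(-19 \right)} - \left(\frac{4832 + 3356}{12375 - 8231} + W{\left(126,97 \right)}\right) \left(-11485 + 15447\right) = \left(\frac{9}{2} - \frac{54}{-19}\right) - \left(\frac{4832 + 3356}{12375 - 8231} - 3276\right) \left(-11485 + 15447\right) = \left(\frac{9}{2} - - \frac{54}{19}\right) - \left(\frac{8188}{4144} - 3276\right) 3962 = \left(\frac{9}{2} + \frac{54}{19}\right) - \left(8188 \cdot \frac{1}{4144} - 3276\right) 3962 = \frac{279}{38} - \left(\frac{2047}{1036} - 3276\right) 3962 = \frac{279}{38} - \left(- \frac{3391889}{1036}\right) 3962 = \frac{279}{38} - - \frac{959904587}{74} = \frac{279}{38} + \frac{959904587}{74} = \frac{9119098738}{703}$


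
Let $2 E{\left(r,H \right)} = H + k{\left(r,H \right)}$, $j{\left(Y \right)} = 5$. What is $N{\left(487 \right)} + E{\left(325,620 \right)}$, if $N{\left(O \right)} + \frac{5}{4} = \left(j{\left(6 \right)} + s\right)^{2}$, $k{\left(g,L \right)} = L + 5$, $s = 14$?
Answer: $\frac{3929}{4} \approx 982.25$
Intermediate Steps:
$k{\left(g,L \right)} = 5 + L$
$N{\left(O \right)} = \frac{1439}{4}$ ($N{\left(O \right)} = - \frac{5}{4} + \left(5 + 14\right)^{2} = - \frac{5}{4} + 19^{2} = - \frac{5}{4} + 361 = \frac{1439}{4}$)
$E{\left(r,H \right)} = \frac{5}{2} + H$ ($E{\left(r,H \right)} = \frac{H + \left(5 + H\right)}{2} = \frac{5 + 2 H}{2} = \frac{5}{2} + H$)
$N{\left(487 \right)} + E{\left(325,620 \right)} = \frac{1439}{4} + \left(\frac{5}{2} + 620\right) = \frac{1439}{4} + \frac{1245}{2} = \frac{3929}{4}$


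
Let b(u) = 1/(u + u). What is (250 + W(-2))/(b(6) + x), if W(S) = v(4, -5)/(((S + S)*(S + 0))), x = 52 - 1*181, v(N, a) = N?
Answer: -3006/1547 ≈ -1.9431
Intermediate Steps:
x = -129 (x = 52 - 181 = -129)
W(S) = 2/S**2 (W(S) = 4/(((S + S)*(S + 0))) = 4/(((2*S)*S)) = 4/((2*S**2)) = 4*(1/(2*S**2)) = 2/S**2)
b(u) = 1/(2*u)
(250 + W(-2))/(b(6) + x) = (250 + 2/(-2)**2)/((1/2)/6 - 129) = (250 + 2*(1/4))/((1/2)*(1/6) - 129) = (250 + 1/2)/(1/12 - 129) = 501/(2*(-1547/12)) = (501/2)*(-12/1547) = -3006/1547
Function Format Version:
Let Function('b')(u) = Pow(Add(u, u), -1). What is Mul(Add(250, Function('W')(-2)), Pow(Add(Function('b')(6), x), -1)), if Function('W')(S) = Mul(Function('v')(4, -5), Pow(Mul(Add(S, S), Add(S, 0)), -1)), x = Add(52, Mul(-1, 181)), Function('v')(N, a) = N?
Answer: Rational(-3006, 1547) ≈ -1.9431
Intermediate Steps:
x = -129 (x = Add(52, -181) = -129)
Function('W')(S) = Mul(2, Pow(S, -2)) (Function('W')(S) = Mul(4, Pow(Mul(Add(S, S), Add(S, 0)), -1)) = Mul(4, Pow(Mul(Mul(2, S), S), -1)) = Mul(4, Pow(Mul(2, Pow(S, 2)), -1)) = Mul(4, Mul(Rational(1, 2), Pow(S, -2))) = Mul(2, Pow(S, -2)))
Function('b')(u) = Mul(Rational(1, 2), Pow(u, -1)) (Function('b')(u) = Pow(Mul(2, u), -1) = Mul(Rational(1, 2), Pow(u, -1)))
Mul(Add(250, Function('W')(-2)), Pow(Add(Function('b')(6), x), -1)) = Mul(Add(250, Mul(2, Pow(-2, -2))), Pow(Add(Mul(Rational(1, 2), Pow(6, -1)), -129), -1)) = Mul(Add(250, Mul(2, Rational(1, 4))), Pow(Add(Mul(Rational(1, 2), Rational(1, 6)), -129), -1)) = Mul(Add(250, Rational(1, 2)), Pow(Add(Rational(1, 12), -129), -1)) = Mul(Rational(501, 2), Pow(Rational(-1547, 12), -1)) = Mul(Rational(501, 2), Rational(-12, 1547)) = Rational(-3006, 1547)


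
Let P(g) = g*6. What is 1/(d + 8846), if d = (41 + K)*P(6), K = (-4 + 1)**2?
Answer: 1/10646 ≈ 9.3932e-5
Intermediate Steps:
P(g) = 6*g
K = 9 (K = (-3)**2 = 9)
d = 1800 (d = (41 + 9)*(6*6) = 50*36 = 1800)
1/(d + 8846) = 1/(1800 + 8846) = 1/10646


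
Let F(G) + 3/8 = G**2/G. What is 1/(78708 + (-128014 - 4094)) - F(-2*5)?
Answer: 69253/6675 ≈ 10.375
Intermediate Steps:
F(G) = -3/8 + G (F(G) = -3/8 + G**2/G = -3/8 + G)
1/(78708 + (-128014 - 4094)) - F(-2*5) = 1/(78708 + (-128014 - 4094)) - (-3/8 - 2*5) = 1/(78708 - 132108) - (-3/8 - 10) = 1/(-53400) - 1*(-83/8) = -1/53400 + 83/8 = 69253/6675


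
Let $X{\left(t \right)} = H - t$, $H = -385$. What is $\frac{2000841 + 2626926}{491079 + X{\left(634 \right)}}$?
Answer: $\frac{4627767}{490060} \approx 9.4433$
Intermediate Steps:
$X{\left(t \right)} = -385 - t$
$\frac{2000841 + 2626926}{491079 + X{\left(634 \right)}} = \frac{2000841 + 2626926}{491079 - 1019} = \frac{4627767}{491079 - 1019} = \frac{4627767}{490060}$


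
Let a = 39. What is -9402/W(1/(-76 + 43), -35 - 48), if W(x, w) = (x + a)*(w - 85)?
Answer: 51711/36008 ≈ 1.4361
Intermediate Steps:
W(x, w) = (-85 + w)*(39 + x) (W(x, w) = (x + 39)*(w - 85) = (39 + x)*(-85 + w) = (-85 + w)*(39 + x))
-9402/W(1/(-76 + 43), -35 - 48) = -9402/(-3315 - 85/(-76 + 43) + 39*(-35 - 48) + (-35 - 48)/(-76 + 43)) = -9402/(-3315 - 85/(-33) + 39*(-83) - 83/(-33)) = -9402/(-3315 - 85*(-1/33) - 3237 - 83*(-1/33)) = -9402/(-3315 + 85/33 - 3237 + 83/33) = -9402/(-72016/11) = -9402*(-11/72016) = 51711/36008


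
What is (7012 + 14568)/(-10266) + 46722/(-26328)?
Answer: -87317191/22523604 ≈ -3.8767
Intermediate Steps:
(7012 + 14568)/(-10266) + 46722/(-26328) = 21580*(-1/10266) + 46722*(-1/26328) = -10790/5133 - 7787/4388 = -87317191/22523604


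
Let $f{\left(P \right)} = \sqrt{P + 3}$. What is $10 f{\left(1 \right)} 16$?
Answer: $320$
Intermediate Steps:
$f{\left(P \right)} = \sqrt{3 + P}$
$10 f{\left(1 \right)} 16 = 10 \sqrt{3 + 1} \cdot 16 = 10 \sqrt{4} \cdot 16 = 10 \cdot 2 \cdot 16 = 20 \cdot 16 = 320$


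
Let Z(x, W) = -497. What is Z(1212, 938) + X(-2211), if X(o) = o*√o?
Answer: -497 - 2211*I*√2211 ≈ -497.0 - 1.0396e+5*I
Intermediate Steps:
X(o) = o^(3/2)
Z(1212, 938) + X(-2211) = -497 + (-2211)^(3/2) = -497 - 2211*I*√2211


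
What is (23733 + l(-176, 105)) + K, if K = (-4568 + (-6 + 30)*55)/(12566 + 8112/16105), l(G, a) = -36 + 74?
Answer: 2405403433921/101191771 ≈ 23771.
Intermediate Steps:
l(G, a) = 38
K = -26154520/101191771 (K = (-4568 + 24*55)/(12566 + 8112*(1/16105)) = (-4568 + 1320)/(12566 + 8112/16105) = -3248/202383542/16105 = -3248*16105/202383542 = -26154520/101191771 ≈ -0.25846)
(23733 + l(-176, 105)) + K = (23733 + 38) - 26154520/101191771 = 23771 - 26154520/101191771 = 2405403433921/101191771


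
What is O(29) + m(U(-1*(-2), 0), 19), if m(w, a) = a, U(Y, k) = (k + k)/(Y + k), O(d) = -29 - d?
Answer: -39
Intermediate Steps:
U(Y, k) = 2*k/(Y + k) (U(Y, k) = (2*k)/(Y + k) = 2*k/(Y + k))
O(29) + m(U(-1*(-2), 0), 19) = (-29 - 1*29) + 19 = (-29 - 29) + 19 = -58 + 19 = -39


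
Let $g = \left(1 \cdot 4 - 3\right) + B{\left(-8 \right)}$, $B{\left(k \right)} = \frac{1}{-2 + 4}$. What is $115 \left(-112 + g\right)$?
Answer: $- \frac{25415}{2} \approx -12708.0$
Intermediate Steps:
$B{\left(k \right)} = \frac{1}{2}$
$g = \frac{3}{2}$ ($g = \left(1 \cdot 4 - 3\right) + \frac{1}{2} = \left(4 - 3\right) + \frac{1}{2} = 1 + \frac{1}{2} = \frac{3}{2} \approx 1.5$)
$115 \left(-112 + g\right) = 115 \left(-112 + \frac{3}{2}\right) = 115 \left(- \frac{221}{2}\right) = - \frac{25415}{2}$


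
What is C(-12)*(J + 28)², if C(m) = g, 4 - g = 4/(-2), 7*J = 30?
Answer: 306456/49 ≈ 6254.2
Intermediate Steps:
J = 30/7 (J = (⅐)*30 = 30/7 ≈ 4.2857)
g = 6 (g = 4 - 4/(-2) = 4 - 4*(-1)/2 = 4 - 1*(-2) = 4 + 2 = 6)
C(m) = 6
C(-12)*(J + 28)² = 6*(30/7 + 28)² = 6*(226/7)² = 6*(51076/49) = 306456/49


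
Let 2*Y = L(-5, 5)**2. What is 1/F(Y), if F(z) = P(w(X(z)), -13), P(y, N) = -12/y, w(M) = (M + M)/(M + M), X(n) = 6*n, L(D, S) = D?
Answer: -1/12 ≈ -0.083333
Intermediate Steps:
w(M) = 1 (w(M) = (2*M)/((2*M)) = (2*M)*(1/(2*M)) = 1)
Y = 25/2 (Y = (1/2)*(-5)**2 = (1/2)*25 = 25/2 ≈ 12.500)
F(z) = -12 (F(z) = -12/1 = -12*1 = -12)
1/F(Y) = 1/(-12) = -1/12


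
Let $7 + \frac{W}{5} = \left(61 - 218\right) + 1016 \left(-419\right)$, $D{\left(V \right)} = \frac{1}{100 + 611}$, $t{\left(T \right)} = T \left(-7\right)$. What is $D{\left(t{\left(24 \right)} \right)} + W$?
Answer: $- \frac{1513960739}{711} \approx -2.1293 \cdot 10^{6}$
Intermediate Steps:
$t{\left(T \right)} = - 7 T$
$D{\left(V \right)} = \frac{1}{711}$
$W = -2129340$ ($W = -35 + 5 \left(\left(61 - 218\right) + 1016 \left(-419\right)\right) = -35 + 5 \left(-157 - 425704\right) = -35 + 5 \left(-425861\right) = -35 - 2129305 = -2129340$)
$D{\left(t{\left(24 \right)} \right)} + W = \frac{1}{711} - 2129340 = - \frac{1513960739}{711}$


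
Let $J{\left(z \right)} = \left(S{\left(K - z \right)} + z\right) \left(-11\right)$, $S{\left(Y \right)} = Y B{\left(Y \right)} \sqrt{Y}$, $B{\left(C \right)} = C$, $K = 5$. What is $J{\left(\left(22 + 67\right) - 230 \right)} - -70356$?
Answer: $71907 - 234476 \sqrt{146} \approx -2.7613 \cdot 10^{6}$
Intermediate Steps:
$S{\left(Y \right)} = Y^{\frac{5}{2}}$ ($S{\left(Y \right)} = Y Y \sqrt{Y} = Y Y^{\frac{3}{2}} = Y^{\frac{5}{2}}$)
$J{\left(z \right)} = - 11 z - 11 \left(5 - z\right)^{\frac{5}{2}}$ ($J{\left(z \right)} = \left(\left(5 - z\right)^{\frac{5}{2}} + z\right) \left(-11\right) = \left(z + \left(5 - z\right)^{\frac{5}{2}}\right) \left(-11\right) = - 11 z - 11 \left(5 - z\right)^{\frac{5}{2}}$)
$J{\left(\left(22 + 67\right) - 230 \right)} - -70356 = \left(- 11 \left(\left(22 + 67\right) - 230\right) - 11 \left(5 - \left(\left(22 + 67\right) - 230\right)\right)^{\frac{5}{2}}\right) - -70356 = \left(- 11 \left(89 - 230\right) - 11 \left(5 - \left(89 - 230\right)\right)^{\frac{5}{2}}\right) + 70356 = \left(\left(-11\right) \left(-141\right) - 11 \left(5 - -141\right)^{\frac{5}{2}}\right) + 70356 = \left(1551 - 11 \left(5 + 141\right)^{\frac{5}{2}}\right) + 70356 = \left(1551 - 11 \cdot 146^{\frac{5}{2}}\right) + 70356 = \left(1551 - 11 \cdot 21316 \sqrt{146}\right) + 70356 = \left(1551 - 234476 \sqrt{146}\right) + 70356 = 71907 - 234476 \sqrt{146}$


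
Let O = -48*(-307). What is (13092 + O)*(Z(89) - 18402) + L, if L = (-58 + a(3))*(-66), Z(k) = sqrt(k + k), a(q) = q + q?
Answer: -512087424 + 27828*sqrt(178) ≈ -5.1172e+8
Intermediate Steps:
a(q) = 2*q
O = 14736
Z(k) = sqrt(2)*sqrt(k) (Z(k) = sqrt(2*k) = sqrt(2)*sqrt(k))
L = 3432 (L = (-58 + 2*3)*(-66) = (-58 + 6)*(-66) = -52*(-66) = 3432)
(13092 + O)*(Z(89) - 18402) + L = (13092 + 14736)*(sqrt(2)*sqrt(89) - 18402) + 3432 = 27828*(sqrt(178) - 18402) + 3432 = 27828*(-18402 + sqrt(178)) + 3432 = (-512090856 + 27828*sqrt(178)) + 3432 = -512087424 + 27828*sqrt(178)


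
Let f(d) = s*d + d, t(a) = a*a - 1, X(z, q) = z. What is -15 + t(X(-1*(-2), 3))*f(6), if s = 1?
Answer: 21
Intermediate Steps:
t(a) = -1 + a² (t(a) = a² - 1 = -1 + a²)
f(d) = 2*d (f(d) = 1*d + d = d + d = 2*d)
-15 + t(X(-1*(-2), 3))*f(6) = -15 + (-1 + (-1*(-2))²)*(2*6) = -15 + (-1 + 2²)*12 = -15 + (-1 + 4)*12 = -15 + 3*12 = -15 + 36 = 21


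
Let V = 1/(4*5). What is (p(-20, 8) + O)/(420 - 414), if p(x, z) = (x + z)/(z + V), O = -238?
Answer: -19279/483 ≈ -39.915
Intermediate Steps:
V = 1/20 ≈ 0.050000
p(x, z) = (x + z)/(1/20 + z) (p(x, z) = (x + z)/(z + 1/20) = (x + z)/(1/20 + z))
(p(-20, 8) + O)/(420 - 414) = (20*(-20 + 8)/(1 + 20*8) - 238)/(420 - 414) = (20*(-12)/(1 + 160) - 238)/6 = (20*(-12)/161 - 238)*(⅙) = (20*(1/161)*(-12) - 238)*(⅙) = (-240/161 - 238)*(⅙) = -38558/161*⅙ = -19279/483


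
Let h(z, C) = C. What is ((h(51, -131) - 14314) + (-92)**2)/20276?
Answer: -5981/20276 ≈ -0.29498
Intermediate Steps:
((h(51, -131) - 14314) + (-92)**2)/20276 = ((-131 - 14314) + (-92)**2)/20276 = (-14445 + 8464)*(1/20276) = -5981*1/20276 = -5981/20276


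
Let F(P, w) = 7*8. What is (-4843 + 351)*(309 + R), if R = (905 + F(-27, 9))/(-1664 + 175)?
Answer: -2062456880/1489 ≈ -1.3851e+6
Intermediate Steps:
F(P, w) = 56
R = -961/1489 (R = (905 + 56)/(-1664 + 175) = 961/(-1489) = 961*(-1/1489) = -961/1489 ≈ -0.64540)
(-4843 + 351)*(309 + R) = (-4843 + 351)*(309 - 961/1489) = -4492*459140/1489 = -2062456880/1489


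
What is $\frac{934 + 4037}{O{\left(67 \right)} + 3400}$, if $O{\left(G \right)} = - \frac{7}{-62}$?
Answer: $\frac{102734}{70269} \approx 1.462$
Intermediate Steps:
$O{\left(G \right)} = \frac{7}{62}$ ($O{\left(G \right)} = \left(-7\right) \left(- \frac{1}{62}\right) = \frac{7}{62}$)
$\frac{934 + 4037}{O{\left(67 \right)} + 3400} = \frac{934 + 4037}{\frac{7}{62} + 3400} = \frac{4971}{\frac{210807}{62}} = 4971 \cdot \frac{62}{210807} = \frac{102734}{70269}$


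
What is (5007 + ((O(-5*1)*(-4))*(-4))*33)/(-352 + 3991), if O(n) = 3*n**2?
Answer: 14869/1213 ≈ 12.258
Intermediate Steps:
(5007 + ((O(-5*1)*(-4))*(-4))*33)/(-352 + 3991) = (5007 + (((3*(-5*1)**2)*(-4))*(-4))*33)/(-352 + 3991) = (5007 + (((3*(-5)**2)*(-4))*(-4))*33)/3639 = (5007 + (((3*25)*(-4))*(-4))*33)*(1/3639) = (5007 + ((75*(-4))*(-4))*33)*(1/3639) = (5007 - 300*(-4)*33)*(1/3639) = (5007 + 1200*33)*(1/3639) = (5007 + 39600)*(1/3639) = 44607*(1/3639) = 14869/1213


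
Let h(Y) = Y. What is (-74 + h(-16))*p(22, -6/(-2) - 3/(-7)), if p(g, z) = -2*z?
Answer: 4320/7 ≈ 617.14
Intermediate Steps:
(-74 + h(-16))*p(22, -6/(-2) - 3/(-7)) = (-74 - 16)*(-2*(-6/(-2) - 3/(-7))) = -(-180)*(-6*(-½) - 3*(-⅐)) = -(-180)*(3 + 3/7) = -(-180)*24/7 = -90*(-48/7) = 4320/7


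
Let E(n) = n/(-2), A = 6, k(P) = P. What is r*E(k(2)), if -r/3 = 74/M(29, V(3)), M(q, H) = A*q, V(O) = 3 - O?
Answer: 37/29 ≈ 1.2759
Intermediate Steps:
M(q, H) = 6*q
E(n) = -n/2 (E(n) = n*(-½) = -n/2)
r = -37/29 (r = -222/(6*29) = -222/174 = -3*37/87 = -37/29 ≈ -1.2759)
r*E(k(2)) = -(-37)*2/58 = -37/29*(-1) = 37/29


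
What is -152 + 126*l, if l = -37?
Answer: -4814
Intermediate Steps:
-152 + 126*l = -152 + 126*(-37) = -152 - 4662 = -4814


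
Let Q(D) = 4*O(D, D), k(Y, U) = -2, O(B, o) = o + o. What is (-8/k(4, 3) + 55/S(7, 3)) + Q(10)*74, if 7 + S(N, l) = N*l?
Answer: 82991/14 ≈ 5927.9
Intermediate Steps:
O(B, o) = 2*o
Q(D) = 8*D (Q(D) = 4*(2*D) = 8*D)
S(N, l) = -7 + N*l
(-8/k(4, 3) + 55/S(7, 3)) + Q(10)*74 = (-8/(-2) + 55/(-7 + 7*3)) + (8*10)*74 = (-8*(-½) + 55/(-7 + 21)) + 80*74 = (4 + 55/14) + 5920 = 111/14 + 5920 = 82991/14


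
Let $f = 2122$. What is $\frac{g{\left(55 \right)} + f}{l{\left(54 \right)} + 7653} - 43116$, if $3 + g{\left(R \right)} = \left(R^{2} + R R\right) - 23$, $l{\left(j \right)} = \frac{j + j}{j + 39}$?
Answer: $- \frac{10230268838}{237279} \approx -43115.0$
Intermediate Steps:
$l{\left(j \right)} = \frac{2 j}{39 + j}$
$g{\left(R \right)} = -26 + 2 R^{2}$ ($g{\left(R \right)} = -3 - \left(23 - R^{2} - R R\right) = -3 + \left(\left(R^{2} + R^{2}\right) - 23\right) = -3 + \left(2 R^{2} - 23\right) = -3 + \left(-23 + 2 R^{2}\right) = -26 + 2 R^{2}$)
$\frac{g{\left(55 \right)} + f}{l{\left(54 \right)} + 7653} - 43116 = \frac{\left(-26 + 2 \cdot 55^{2}\right) + 2122}{2 \cdot 54 \frac{1}{39 + 54} + 7653} - 43116 = \frac{\left(-26 + 2 \cdot 3025\right) + 2122}{2 \cdot 54 \cdot \frac{1}{93} + 7653} - 43116 = \frac{\left(-26 + 6050\right) + 2122}{2 \cdot 54 \cdot \frac{1}{93} + 7653} - 43116 = \frac{6024 + 2122}{\frac{36}{31} + 7653} - 43116 = \frac{8146}{\frac{237279}{31}} - 43116 = 8146 \cdot \frac{31}{237279} - 43116 = \frac{252526}{237279} - 43116 = - \frac{10230268838}{237279}$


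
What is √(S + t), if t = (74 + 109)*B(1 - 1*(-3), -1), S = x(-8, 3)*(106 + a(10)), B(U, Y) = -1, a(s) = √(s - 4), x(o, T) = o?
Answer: √(-1031 - 8*√6) ≈ 32.413*I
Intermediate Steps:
a(s) = √(-4 + s)
S = -848 - 8*√6 (S = -8*(106 + √(-4 + 10)) = -8*(106 + √6) = -848 - 8*√6 ≈ -867.60)
t = -183 (t = (74 + 109)*(-1) = 183*(-1) = -183)
√(S + t) = √((-848 - 8*√6) - 183) = √(-1031 - 8*√6)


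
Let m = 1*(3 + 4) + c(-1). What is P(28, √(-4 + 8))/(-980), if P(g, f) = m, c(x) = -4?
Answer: -3/980 ≈ -0.0030612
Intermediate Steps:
m = 3 (m = 1*(3 + 4) - 4 = 1*7 - 4 = 7 - 4 = 3)
P(g, f) = 3
P(28, √(-4 + 8))/(-980) = 3/(-980) = 3*(-1/980) = -3/980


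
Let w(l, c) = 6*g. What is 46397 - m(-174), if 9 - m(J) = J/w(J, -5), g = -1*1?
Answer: 46417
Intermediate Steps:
g = -1
w(l, c) = -6 (w(l, c) = 6*(-1) = -6)
m(J) = 9 + J/6 (m(J) = 9 - J/(-6) = 9 - J*(-1)/6 = 9 - (-1)*J/6 = 9 + J/6)
46397 - m(-174) = 46397 - (9 + (⅙)*(-174)) = 46397 - (9 - 29) = 46397 - 1*(-20) = 46397 + 20 = 46417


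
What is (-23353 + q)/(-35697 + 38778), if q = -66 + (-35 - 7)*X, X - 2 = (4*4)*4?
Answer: -26191/3081 ≈ -8.5008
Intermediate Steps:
X = 66 (X = 2 + (4*4)*4 = 2 + 16*4 = 2 + 64 = 66)
q = -2838 (q = -66 + (-35 - 7)*66 = -66 - 42*66 = -66 - 2772 = -2838)
(-23353 + q)/(-35697 + 38778) = (-23353 - 2838)/(-35697 + 38778) = -26191/3081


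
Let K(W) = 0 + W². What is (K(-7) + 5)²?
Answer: 2916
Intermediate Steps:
K(W) = W²
(K(-7) + 5)² = ((-7)² + 5)² = (49 + 5)² = 54² = 2916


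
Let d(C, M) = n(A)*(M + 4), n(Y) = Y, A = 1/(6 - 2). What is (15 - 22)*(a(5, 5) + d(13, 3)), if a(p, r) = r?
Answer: -189/4 ≈ -47.250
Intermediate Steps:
A = 1/4 ≈ 0.25000
d(C, M) = 1 + M/4 (d(C, M) = (M + 4)/4 = (4 + M)/4 = 1 + M/4)
(15 - 22)*(a(5, 5) + d(13, 3)) = (15 - 22)*(5 + (1 + (1/4)*3)) = -7*(5 + (1 + 3/4)) = -7*(5 + 7/4) = -7*27/4 = -189/4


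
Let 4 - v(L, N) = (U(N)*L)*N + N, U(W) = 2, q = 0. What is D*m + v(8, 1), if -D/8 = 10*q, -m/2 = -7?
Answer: -13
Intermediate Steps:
m = 14 (m = -2*(-7) = 14)
D = 0 (D = -80*0 = -8*0 = 0)
v(L, N) = 4 - N - 2*L*N (v(L, N) = 4 - ((2*L)*N + N) = 4 - (2*L*N + N) = 4 - (N + 2*L*N) = 4 + (-N - 2*L*N) = 4 - N - 2*L*N)
D*m + v(8, 1) = 0*14 + (4 - 1*1 - 2*8*1) = 0 + (4 - 1 - 16) = 0 - 13 = -13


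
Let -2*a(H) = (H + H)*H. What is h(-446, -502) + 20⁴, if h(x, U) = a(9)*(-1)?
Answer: 160081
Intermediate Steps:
a(H) = -H² (a(H) = -(H + H)*H/2 = -2*H*H/2 = -H²)
h(x, U) = 81 (h(x, U) = -1*9²*(-1) = -1*81*(-1) = -81*(-1) = 81)
h(-446, -502) + 20⁴ = 81 + 20⁴ = 81 + 160000 = 160081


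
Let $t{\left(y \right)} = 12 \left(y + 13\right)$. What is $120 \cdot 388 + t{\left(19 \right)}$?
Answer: $46944$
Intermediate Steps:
$t{\left(y \right)} = 156 + 12 y$ ($t{\left(y \right)} = 12 \left(13 + y\right) = 156 + 12 y$)
$120 \cdot 388 + t{\left(19 \right)} = 120 \cdot 388 + \left(156 + 12 \cdot 19\right) = 46560 + \left(156 + 228\right) = 46560 + 384 = 46944$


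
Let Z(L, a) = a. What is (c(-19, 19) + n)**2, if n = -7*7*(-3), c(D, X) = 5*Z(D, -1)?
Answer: 20164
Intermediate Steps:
c(D, X) = -5 (c(D, X) = 5*(-1) = -5)
n = 147 (n = -49*(-3) = 147)
(c(-19, 19) + n)**2 = (-5 + 147)**2 = 142**2 = 20164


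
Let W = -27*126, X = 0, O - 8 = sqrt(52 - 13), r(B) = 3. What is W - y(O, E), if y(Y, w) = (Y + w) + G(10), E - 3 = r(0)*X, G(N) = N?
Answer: -3423 - sqrt(39) ≈ -3429.2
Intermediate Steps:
O = 8 + sqrt(39) (O = 8 + sqrt(52 - 13) = 8 + sqrt(39) ≈ 14.245)
W = -3402
E = 3 (E = 3 + 3*0 = 3 + 0 = 3)
y(Y, w) = 10 + Y + w (y(Y, w) = (Y + w) + 10 = 10 + Y + w)
W - y(O, E) = -3402 - (10 + (8 + sqrt(39)) + 3) = -3402 - (21 + sqrt(39)) = -3402 + (-21 - sqrt(39)) = -3423 - sqrt(39)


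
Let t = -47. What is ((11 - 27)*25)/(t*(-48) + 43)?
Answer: -400/2299 ≈ -0.17399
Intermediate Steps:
((11 - 27)*25)/(t*(-48) + 43) = ((11 - 27)*25)/(-47*(-48) + 43) = (-16*25)/(2256 + 43) = -400/2299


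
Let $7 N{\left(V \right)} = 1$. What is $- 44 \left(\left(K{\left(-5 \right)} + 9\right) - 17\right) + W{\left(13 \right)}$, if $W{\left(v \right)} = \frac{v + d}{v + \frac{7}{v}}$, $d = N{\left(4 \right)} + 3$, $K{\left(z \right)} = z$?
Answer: $\frac{706173}{1232} \approx 573.19$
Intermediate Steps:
$N{\left(V \right)} = \frac{1}{7}$ ($N{\left(V \right)} = \frac{1}{7} \cdot 1 = \frac{1}{7}$)
$d = \frac{22}{7}$ ($d = \frac{1}{7} + 3 = \frac{22}{7} \approx 3.1429$)
$W{\left(v \right)} = \frac{\frac{22}{7} + v}{v + \frac{7}{v}}$ ($W{\left(v \right)} = \frac{v + \frac{22}{7}}{v + \frac{7}{v}} = \frac{\frac{22}{7} + v}{v + \frac{7}{v}}$)
$- 44 \left(\left(K{\left(-5 \right)} + 9\right) - 17\right) + W{\left(13 \right)} = - 44 \left(\left(-5 + 9\right) - 17\right) + \frac{1}{7} \cdot 13 \frac{1}{7 + 13^{2}} \left(22 + 7 \cdot 13\right) = - 44 \left(4 - 17\right) + \frac{1}{7} \cdot 13 \frac{1}{7 + 169} \left(22 + 91\right) = \left(-44\right) \left(-13\right) + \frac{1}{7} \cdot 13 \cdot \frac{1}{176} \cdot 113 = 572 + \frac{1}{7} \cdot 13 \cdot \frac{1}{176} \cdot 113 = 572 + \frac{1469}{1232} = \frac{706173}{1232}$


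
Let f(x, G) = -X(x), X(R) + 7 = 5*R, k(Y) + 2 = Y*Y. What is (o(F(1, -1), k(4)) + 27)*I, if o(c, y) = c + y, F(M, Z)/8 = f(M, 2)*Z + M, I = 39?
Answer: 1287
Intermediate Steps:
k(Y) = -2 + Y**2 (k(Y) = -2 + Y*Y = -2 + Y**2)
X(R) = -7 + 5*R
f(x, G) = 7 - 5*x (f(x, G) = -(-7 + 5*x) = 7 - 5*x)
F(M, Z) = 8*M + 8*Z*(7 - 5*M) (F(M, Z) = 8*((7 - 5*M)*Z + M) = 8*(Z*(7 - 5*M) + M) = 8*(M + Z*(7 - 5*M)) = 8*M + 8*Z*(7 - 5*M))
(o(F(1, -1), k(4)) + 27)*I = (((8*1 - 8*(-1)*(-7 + 5*1)) + (-2 + 4**2)) + 27)*39 = (((8 - 8*(-1)*(-7 + 5)) + (-2 + 16)) + 27)*39 = (((8 - 8*(-1)*(-2)) + 14) + 27)*39 = (((8 - 16) + 14) + 27)*39 = ((-8 + 14) + 27)*39 = (6 + 27)*39 = 33*39 = 1287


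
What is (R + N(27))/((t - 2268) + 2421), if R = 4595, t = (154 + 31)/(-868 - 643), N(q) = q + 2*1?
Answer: 3493432/115499 ≈ 30.246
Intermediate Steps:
N(q) = 2 + q (N(q) = q + 2 = 2 + q)
t = -185/1511 (t = 185/(-1511) = 185*(-1/1511) = -185/1511 ≈ -0.12244)
(R + N(27))/((t - 2268) + 2421) = (4595 + (2 + 27))/((-185/1511 - 2268) + 2421) = (4595 + 29)/(-3427133/1511 + 2421) = 4624/(230998/1511) = 4624*(1511/230998) = 3493432/115499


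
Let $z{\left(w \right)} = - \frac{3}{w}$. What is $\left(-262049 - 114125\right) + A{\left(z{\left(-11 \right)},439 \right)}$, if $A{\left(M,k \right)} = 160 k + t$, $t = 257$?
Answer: $-305677$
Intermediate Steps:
$A{\left(M,k \right)} = 257 + 160 k$ ($A{\left(M,k \right)} = 160 k + 257 = 257 + 160 k$)
$\left(-262049 - 114125\right) + A{\left(z{\left(-11 \right)},439 \right)} = \left(-262049 - 114125\right) + \left(257 + 160 \cdot 439\right) = -376174 + \left(257 + 70240\right) = -376174 + 70497 = -305677$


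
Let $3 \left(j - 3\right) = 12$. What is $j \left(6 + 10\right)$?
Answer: $112$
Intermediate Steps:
$j = 7$ ($j = 3 + \frac{1}{3} \cdot 12 = 3 + 4 = 7$)
$j \left(6 + 10\right) = 7 \left(6 + 10\right) = 7 \cdot 16 = 112$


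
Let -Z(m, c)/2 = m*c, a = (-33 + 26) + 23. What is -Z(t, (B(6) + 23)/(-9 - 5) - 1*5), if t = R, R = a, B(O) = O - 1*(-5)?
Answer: -1664/7 ≈ -237.71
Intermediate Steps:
B(O) = 5 + O (B(O) = O + 5 = 5 + O)
a = 16 (a = -7 + 23 = 16)
R = 16
t = 16
Z(m, c) = -2*c*m (Z(m, c) = -2*m*c = -2*c*m)
-Z(t, (B(6) + 23)/(-9 - 5) - 1*5) = -(-2)*(((5 + 6) + 23)/(-9 - 5) - 1*5)*16 = -(-2)*((11 + 23)/(-14) - 5)*16 = -(-2)*(34*(-1/14) - 5)*16 = -(-2)*(-17/7 - 5)*16 = -(-2)*(-52)*16/7 = -1*1664/7 = -1664/7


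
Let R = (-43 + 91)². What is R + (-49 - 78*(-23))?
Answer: 4049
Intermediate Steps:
R = 2304 (R = 48² = 2304)
R + (-49 - 78*(-23)) = 2304 + (-49 - 78*(-23)) = 2304 + (-49 + 1794) = 2304 + 1745 = 4049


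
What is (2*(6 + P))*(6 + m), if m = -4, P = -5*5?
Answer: -76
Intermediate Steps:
P = -25
(2*(6 + P))*(6 + m) = (2*(6 - 25))*(6 - 4) = (2*(-19))*2 = -38*2 = -76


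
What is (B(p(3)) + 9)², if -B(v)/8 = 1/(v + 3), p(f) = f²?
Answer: 625/9 ≈ 69.444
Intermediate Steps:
B(v) = -8/(3 + v) (B(v) = -8/(v + 3) = -8/(3 + v))
(B(p(3)) + 9)² = (-8/(3 + 3²) + 9)² = (-8/(3 + 9) + 9)² = (-8/12 + 9)² = (-8*1/12 + 9)² = (-⅔ + 9)² = (25/3)² = 625/9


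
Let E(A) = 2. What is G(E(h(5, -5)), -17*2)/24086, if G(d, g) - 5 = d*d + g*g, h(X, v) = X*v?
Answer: 1165/24086 ≈ 0.048368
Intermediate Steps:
G(d, g) = 5 + d² + g² (G(d, g) = 5 + (d*d + g*g) = 5 + (d² + g²) = 5 + d² + g²)
G(E(h(5, -5)), -17*2)/24086 = (5 + 2² + (-17*2)²)/24086 = (5 + 4 + (-34)²)*(1/24086) = (5 + 4 + 1156)*(1/24086) = 1165*(1/24086) = 1165/24086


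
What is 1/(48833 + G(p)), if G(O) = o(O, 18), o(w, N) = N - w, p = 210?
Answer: 1/48641 ≈ 2.0559e-5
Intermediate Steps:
G(O) = 18 - O
1/(48833 + G(p)) = 1/(48833 + (18 - 1*210)) = 1/(48833 + (18 - 210)) = 1/(48833 - 192) = 1/48641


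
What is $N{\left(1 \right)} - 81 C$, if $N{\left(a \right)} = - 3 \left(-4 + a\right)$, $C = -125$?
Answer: $10134$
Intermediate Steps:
$N{\left(a \right)} = 12 - 3 a$
$N{\left(1 \right)} - 81 C = \left(12 - 3\right) - -10125 = \left(12 - 3\right) + 10125 = 9 + 10125 = 10134$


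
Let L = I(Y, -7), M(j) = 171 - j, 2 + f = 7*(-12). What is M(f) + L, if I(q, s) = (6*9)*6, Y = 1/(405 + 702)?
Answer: 581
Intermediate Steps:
Y = 1/1107 ≈ 0.00090334
I(q, s) = 324 (I(q, s) = 54*6 = 324)
f = -86 (f = -2 + 7*(-12) = -2 - 84 = -86)
L = 324
M(f) + L = (171 - 1*(-86)) + 324 = (171 + 86) + 324 = 257 + 324 = 581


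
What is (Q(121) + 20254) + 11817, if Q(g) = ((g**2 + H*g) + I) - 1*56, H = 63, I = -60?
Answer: 54219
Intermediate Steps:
Q(g) = -116 + g**2 + 63*g (Q(g) = ((g**2 + 63*g) - 60) - 1*56 = (-60 + g**2 + 63*g) - 56 = -116 + g**2 + 63*g)
(Q(121) + 20254) + 11817 = ((-116 + 121**2 + 63*121) + 20254) + 11817 = ((-116 + 14641 + 7623) + 20254) + 11817 = (22148 + 20254) + 11817 = 42402 + 11817 = 54219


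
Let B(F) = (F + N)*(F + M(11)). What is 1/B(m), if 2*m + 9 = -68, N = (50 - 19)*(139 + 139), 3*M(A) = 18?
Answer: -4/1115335 ≈ -3.5864e-6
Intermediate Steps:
M(A) = 6 (M(A) = (1/3)*18 = 6)
N = 8618 (N = 31*278 = 8618)
m = -77/2 (m = -9/2 + (1/2)*(-68) = -9/2 - 34 = -77/2 ≈ -38.500)
B(F) = (6 + F)*(8618 + F) (B(F) = (F + 8618)*(F + 6) = (8618 + F)*(6 + F) = (6 + F)*(8618 + F))
1/B(m) = 1/(51708 + (-77/2)**2 + 8624*(-77/2)) = 1/(51708 + 5929/4 - 332024) = 1/(-1115335/4) = -4/1115335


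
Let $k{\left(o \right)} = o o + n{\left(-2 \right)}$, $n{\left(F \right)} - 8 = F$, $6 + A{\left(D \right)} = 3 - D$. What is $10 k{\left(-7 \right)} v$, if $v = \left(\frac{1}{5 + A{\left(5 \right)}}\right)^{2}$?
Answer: $\frac{550}{9} \approx 61.111$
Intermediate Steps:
$A{\left(D \right)} = -3 - D$ ($A{\left(D \right)} = -6 - \left(-3 + D\right) = -3 - D$)
$n{\left(F \right)} = 8 + F$
$v = \frac{1}{9}$ ($v = \left(\frac{1}{5 - 8}\right)^{2} = \left(\frac{1}{-3}\right)^{2} = \left(- \frac{1}{3}\right)^{2} = \frac{1}{9} \approx 0.11111$)
$k{\left(o \right)} = 6 + o^{2}$ ($k{\left(o \right)} = o o + \left(8 - 2\right) = o^{2} + 6 = 6 + o^{2}$)
$10 k{\left(-7 \right)} v = 10 \left(6 + \left(-7\right)^{2}\right) \frac{1}{9} = 10 \left(6 + 49\right) \frac{1}{9} = 10 \cdot 55 \cdot \frac{1}{9} = 550 \cdot \frac{1}{9} = \frac{550}{9}$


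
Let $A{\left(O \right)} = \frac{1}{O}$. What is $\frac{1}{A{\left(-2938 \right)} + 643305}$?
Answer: $\frac{2938}{1890030089} \approx 1.5545 \cdot 10^{-6}$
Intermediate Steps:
$\frac{1}{A{\left(-2938 \right)} + 643305} = \frac{1}{\frac{1}{-2938} + 643305} = \frac{1}{- \frac{1}{2938} + 643305} = \frac{1}{\frac{1890030089}{2938}} = \frac{2938}{1890030089}$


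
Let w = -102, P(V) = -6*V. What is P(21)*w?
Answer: 12852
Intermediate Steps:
P(21)*w = -6*21*(-102) = -126*(-102) = 12852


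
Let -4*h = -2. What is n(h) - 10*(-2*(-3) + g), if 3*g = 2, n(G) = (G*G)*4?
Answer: -197/3 ≈ -65.667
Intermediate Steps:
h = ½ (h = -¼*(-2) = ½ ≈ 0.50000)
n(G) = 4*G² (n(G) = G²*4 = 4*G²)
g = ⅔ (g = (⅓)*2 = ⅔ ≈ 0.66667)
n(h) - 10*(-2*(-3) + g) = 4*(½)² - 10*(-2*(-3) + ⅔) = 4*(¼) - 10*(6 + ⅔) = 1 - 10*20/3 = 1 - 200/3 = -197/3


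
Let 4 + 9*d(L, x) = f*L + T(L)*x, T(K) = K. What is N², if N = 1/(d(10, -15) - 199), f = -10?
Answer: 81/4182025 ≈ 1.9369e-5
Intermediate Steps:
d(L, x) = -4/9 - 10*L/9 + L*x/9 (d(L, x) = -4/9 + (-10*L + L*x)/9 = -4/9 + (-10*L/9 + L*x/9) = -4/9 - 10*L/9 + L*x/9)
N = -9/2045 (N = 1/((-4/9 - 10/9*10 + (⅑)*10*(-15)) - 199) = 1/((-4/9 - 100/9 - 50/3) - 199) = 1/(-254/9 - 199) = 1/(-2045/9) = -9/2045 ≈ -0.0044010)
N² = (-9/2045)² = 81/4182025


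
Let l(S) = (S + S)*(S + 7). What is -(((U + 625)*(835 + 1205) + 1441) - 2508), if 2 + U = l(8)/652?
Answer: -207108439/163 ≈ -1.2706e+6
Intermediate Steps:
l(S) = 2*S*(7 + S) (l(S) = (2*S)*(7 + S) = 2*S*(7 + S))
U = -266/163 (U = -2 + (2*8*(7 + 8))/652 = -2 + (2*8*15)*(1/652) = -2 + 240*(1/652) = -2 + 60/163 = -266/163 ≈ -1.6319)
-(((U + 625)*(835 + 1205) + 1441) - 2508) = -(((-266/163 + 625)*(835 + 1205) + 1441) - 2508) = -(((101609/163)*2040 + 1441) - 2508) = -((207282360/163 + 1441) - 2508) = -(207517243/163 - 2508) = -1*207108439/163 = -207108439/163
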